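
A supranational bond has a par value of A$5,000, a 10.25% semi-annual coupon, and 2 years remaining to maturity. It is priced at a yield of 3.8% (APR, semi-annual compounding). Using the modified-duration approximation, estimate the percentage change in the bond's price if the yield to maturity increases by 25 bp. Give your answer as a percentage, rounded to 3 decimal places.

-0.458%

Periodic yield y = 0.019. Modified duration first:
  t   CF        PV=CF/(1+0.019)^t    t·PV
  1       256.25       251.4720       251.4720
  2       256.25       246.7832       493.5663
  3       256.25       242.1817       726.5451
  4     5,256.25     4,875.0523    19,500.2091
  Σ                  5,615.4892    20,971.7925
P = 5,615.4892; D_Mac = 3.73463 half-year periods = 1.86732 yrs; D_mod = 1.86732/(1+0.019) = 1.83250 yrs.
ΔP/P ≈ -D_mod · Δy = -1.83250 × (+0.0025) = -0.004581 = -0.4581%.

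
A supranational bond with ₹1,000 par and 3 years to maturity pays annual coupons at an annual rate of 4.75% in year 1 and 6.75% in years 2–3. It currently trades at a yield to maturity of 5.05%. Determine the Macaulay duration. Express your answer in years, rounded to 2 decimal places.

2.85 years

Periodic yield y = 0.0505. Discount each cash flow and weight by its year:
  t   CF        PV=CF/(1+0.0505)^t    t·PV
  1        47.50        45.2166        45.2166
  2        67.50        61.1662       122.3324
  3     1,067.50       920.8305     2,762.4916
  Σ                  1,027.2133     2,930.0406
Price P = Σ PV = 1,027.2133.
Macaulay duration = Σ(t·PV) / P = 2,930.0406 / 1,027.2133 = 2.85242 years.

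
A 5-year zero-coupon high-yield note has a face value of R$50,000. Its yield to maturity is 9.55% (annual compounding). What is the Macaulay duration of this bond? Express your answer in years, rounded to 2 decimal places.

5.00 years

A zero-coupon bond has a single cash flow at maturity, so its Macaulay duration equals its maturity: 5 years.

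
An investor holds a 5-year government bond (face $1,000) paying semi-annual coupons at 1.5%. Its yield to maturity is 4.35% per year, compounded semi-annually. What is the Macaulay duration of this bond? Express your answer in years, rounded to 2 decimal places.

Periodic yield y = 0.02175. Discount each cash flow and weight by its period:
  t   CF        PV=CF/(1+0.02175)^t    t·PV
  1         7.50         7.3403         7.3403
  2         7.50         7.1841        14.3682
  3         7.50         7.0312        21.0935
  4         7.50         6.8815        27.5260
  5         7.50         6.7350        33.6750
  6         7.50         6.5916        39.5498
  7         7.50         6.4513        45.1593
  8         7.50         6.3140        50.5119
  9         7.50         6.1796        55.6163
  10    1,007.50       812.4536     8,124.5364
  Σ                    873.1623     8,419.3768
Price P = Σ PV = 873.1623.
Macaulay duration = Σ(t·PV) / P = 8,419.3768 / 873.1623 = 9.64240 half-year periods.
In years: 9.64240 / 2 = 4.82120 years.

4.82 years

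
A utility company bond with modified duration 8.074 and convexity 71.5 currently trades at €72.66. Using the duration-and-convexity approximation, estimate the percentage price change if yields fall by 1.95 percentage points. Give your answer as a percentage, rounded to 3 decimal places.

Duration effect: -D_mod·Δy = -8.074 × (-0.0195) = +0.157443
Convexity effect: ½·C·(Δy)² = 0.5 × 71.5 × (-0.0195)² = +0.0135939375
ΔP/P ≈ +0.157443 + 0.0135939375 = +0.1710369375
= +17.10369375%.

+17.104%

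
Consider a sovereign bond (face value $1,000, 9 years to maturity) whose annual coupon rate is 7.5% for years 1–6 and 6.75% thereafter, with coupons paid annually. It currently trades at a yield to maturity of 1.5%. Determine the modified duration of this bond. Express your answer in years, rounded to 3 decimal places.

7.171 years

Periodic yield y = 0.015. First find Macaulay duration:
  t   CF        PV=CF/(1+0.015)^t    t·PV
  1        75.00        73.8916        73.8916
  2        75.00        72.7996       145.5993
  3        75.00        71.7238       215.1713
  4        75.00        70.6638       282.6553
  5        75.00        69.6195       348.0976
  6        75.00        68.5907       411.5440
  7        67.50        60.8193       425.7352
  8        67.50        59.9205       479.3640
  9     1,067.50       933.6272     8,402.6449
  Σ                  1,481.6561    10,784.7032
P = 1,481.6561; Macaulay duration = 10,784.7032 / 1,481.6561 = 7.27882 years.
Modified duration = D_Mac / (1 + y) = 7.27882 / 1.015 = 7.17125 years.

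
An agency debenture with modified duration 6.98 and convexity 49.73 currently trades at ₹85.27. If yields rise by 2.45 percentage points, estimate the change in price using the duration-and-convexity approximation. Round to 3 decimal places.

-₹13.309

Duration effect: -D_mod·Δy = -6.98 × (+0.0245) = -0.171010
Convexity effect: ½·C·(Δy)² = 0.5 × 49.73 × (0.0245)² = +0.01492521625
ΔP/P ≈ -0.171010 + 0.01492521625 = -0.15608478375
ΔP ≈ 85.27 × (-0.15608478375) = -13.3093495103625.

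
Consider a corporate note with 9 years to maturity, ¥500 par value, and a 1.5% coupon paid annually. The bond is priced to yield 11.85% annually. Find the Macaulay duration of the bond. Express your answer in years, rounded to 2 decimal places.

8.15 years

Periodic yield y = 0.1185. Discount each cash flow and weight by its year:
  t   CF        PV=CF/(1+0.1185)^t    t·PV
  1         7.50         6.7054         6.7054
  2         7.50         5.9950        11.9900
  3         7.50         5.3599        16.0796
  4         7.50         4.7920        19.1680
  5         7.50         4.2843        21.4216
  6         7.50         3.8304        22.9825
  7         7.50         3.4246        23.9722
  8         7.50         3.0618        24.4942
  9       507.50       185.2304     1,667.0732
  Σ                    222.6837     1,813.8866
Price P = Σ PV = 222.6837.
Macaulay duration = Σ(t·PV) / P = 1,813.8866 / 222.6837 = 8.14557 years.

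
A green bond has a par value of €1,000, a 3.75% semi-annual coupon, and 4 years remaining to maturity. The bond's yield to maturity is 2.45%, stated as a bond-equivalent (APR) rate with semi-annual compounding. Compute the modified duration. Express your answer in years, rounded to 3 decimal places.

Periodic yield y = 0.01225. First find Macaulay duration:
  t   CF        PV=CF/(1+0.01225)^t    t·PV
  1        18.75        18.5231        18.5231
  2        18.75        18.2989        36.5979
  3        18.75        18.0775        54.2324
  4        18.75        17.8587        71.4348
  5        18.75        17.6426        88.2130
  6        18.75        17.4291       104.5745
  7        18.75        17.2182       120.5271
  8     1,018.75       924.1987     7,393.5893
  Σ                  1,049.2467     7,887.6922
P = 1,049.2467; Macaulay duration = 7,887.6922 / 1,049.2467 = 7.51748 half-year periods = 3.75874 years.
Modified duration = D_Mac / (1 + y) = 3.75874 / 1.01225 = 3.71325 years.

3.713 years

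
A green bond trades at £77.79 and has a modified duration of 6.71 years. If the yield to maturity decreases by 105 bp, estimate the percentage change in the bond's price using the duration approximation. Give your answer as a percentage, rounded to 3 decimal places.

+7.046%

Duration approximation: ΔP/P ≈ -D_mod · Δy = -6.71 × (-0.0105) = +0.070455.
As a percentage: +7.0455%.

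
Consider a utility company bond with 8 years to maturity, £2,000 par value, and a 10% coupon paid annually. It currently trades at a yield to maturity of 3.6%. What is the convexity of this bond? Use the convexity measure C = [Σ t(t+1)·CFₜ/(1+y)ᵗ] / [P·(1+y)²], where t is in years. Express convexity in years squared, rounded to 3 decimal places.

With y = 0.036:
  t   CF        PV=CF/(1+0.036)^t    t·PV        t(t+1)·PV
  1       200.00       193.0502       193.0502         386.1004
  2       200.00       186.3419       372.6838       1,118.0513
  3       200.00       179.8667       539.6001       2,158.4002
  4       200.00       173.6165       694.4660       3,472.3298
  5       200.00       167.5835       837.9174       5,027.5046
  6       200.00       161.7601       970.5607       6,793.9251
  7       200.00       156.1391     1,092.9738       8,743.7903
  8     2,200.00     1,657.8477    13,262.7818     119,365.0362
  Σ                  2,876.2057    17,964.0337     147,065.1379
P = 2,876.2057.
Convexity = Σ t(t+1)·PV / [P·(1+y)²] = 147,065.1379 / (2,876.2057 × 1.073296) = 47.63984.

47.640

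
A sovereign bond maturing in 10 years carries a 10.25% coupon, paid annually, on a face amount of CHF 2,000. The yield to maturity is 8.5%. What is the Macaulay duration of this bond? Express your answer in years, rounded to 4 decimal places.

6.8837 years

Periodic yield y = 0.085. Discount each cash flow and weight by its year:
  t   CF        PV=CF/(1+0.085)^t    t·PV
  1       205.00       188.9401       188.9401
  2       205.00       174.1383       348.2767
  3       205.00       160.4962       481.4885
  4       205.00       147.9227       591.6909
  5       205.00       136.3343       681.6716
  6       205.00       125.6537       753.9225
  7       205.00       115.8099       810.6693
  8       205.00       106.7372       853.8979
  9       205.00        98.3753       885.3780
  10    2,205.00       975.2393     9,752.3934
  Σ                  2,229.6472    15,348.3288
Price P = Σ PV = 2,229.6472.
Macaulay duration = Σ(t·PV) / P = 15,348.3288 / 2,229.6472 = 6.88375 years.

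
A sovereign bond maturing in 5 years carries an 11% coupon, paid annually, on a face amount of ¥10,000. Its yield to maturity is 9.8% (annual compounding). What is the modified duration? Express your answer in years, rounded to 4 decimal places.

Periodic yield y = 0.098. First find Macaulay duration:
  t   CF        PV=CF/(1+0.098)^t    t·PV
  1     1,100.00     1,001.8215     1,001.8215
  2     1,100.00       912.4057     1,824.8115
  3     1,100.00       830.9706     2,492.9118
  4     1,100.00       756.8038     3,027.2153
  5    11,100.00     6,955.2265    34,776.1326
  Σ                 10,457.2282    43,122.8927
P = 10,457.2282; Macaulay duration = 43,122.8927 / 10,457.2282 = 4.12374 years.
Modified duration = D_Mac / (1 + y) = 4.12374 / 1.098 = 3.75568 years.

3.7557 years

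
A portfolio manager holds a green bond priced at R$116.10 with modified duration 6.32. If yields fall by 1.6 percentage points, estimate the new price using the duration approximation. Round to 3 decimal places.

Duration approximation: ΔP/P ≈ -D_mod · Δy = -6.32 × (-0.016) = +0.101120.
New price ≈ 116.10 × (1 + 0.101120) = 127.840032.

R$127.840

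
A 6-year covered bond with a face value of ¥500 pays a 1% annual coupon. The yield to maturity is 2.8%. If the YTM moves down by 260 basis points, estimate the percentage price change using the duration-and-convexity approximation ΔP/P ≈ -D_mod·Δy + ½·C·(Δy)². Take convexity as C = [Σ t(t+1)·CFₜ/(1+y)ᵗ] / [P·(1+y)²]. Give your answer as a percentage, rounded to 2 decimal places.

+16.08%

With y = 0.028:
  t   CF        PV=CF/(1+0.028)^t    t·PV        t(t+1)·PV
  1         5.00         4.8638         4.8638           9.7276
  2         5.00         4.7313         9.4627          28.3880
  3         5.00         4.6025        13.8074          55.2296
  4         5.00         4.4771        17.9084          89.5422
  5         5.00         4.3552        21.7758         130.6549
  6       505.00       427.8905     2,567.3433      17,971.4029
  Σ                    450.9204     2,635.1614      18,284.9452
P = 450.9204; D_Mac = 5.84396 yrs; D_mod = 5.68479 yrs; C = 38.37139.
Duration effect: -5.68479 × (-0.026) = +0.147804
Convexity effect: 0.5 × 38.37139 × (-0.026)² = +0.0129695
ΔP/P ≈ +0.147804 + 0.0129695 = +0.160774 = +16.0774%.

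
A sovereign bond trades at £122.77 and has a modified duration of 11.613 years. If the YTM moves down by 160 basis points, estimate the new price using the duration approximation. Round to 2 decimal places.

Duration approximation: ΔP/P ≈ -D_mod · Δy = -11.613 × (-0.016) = +0.185808.
New price ≈ 122.77 × (1 + 0.185808) = 145.58164816.

£145.58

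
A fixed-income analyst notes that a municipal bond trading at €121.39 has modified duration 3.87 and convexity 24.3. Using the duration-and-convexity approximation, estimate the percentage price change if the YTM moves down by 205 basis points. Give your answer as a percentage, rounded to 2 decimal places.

Duration effect: -D_mod·Δy = -3.87 × (-0.0205) = +0.079335
Convexity effect: ½·C·(Δy)² = 0.5 × 24.3 × (-0.0205)² = +0.0051060375
ΔP/P ≈ +0.079335 + 0.0051060375 = +0.0844410375
= +8.44410375%.

+8.44%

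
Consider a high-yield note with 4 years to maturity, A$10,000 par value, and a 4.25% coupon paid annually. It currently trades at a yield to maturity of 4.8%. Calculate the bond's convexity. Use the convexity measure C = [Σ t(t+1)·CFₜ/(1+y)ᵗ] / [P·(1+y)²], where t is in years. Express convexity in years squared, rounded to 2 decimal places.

With y = 0.048:
  t   CF        PV=CF/(1+0.048)^t    t·PV        t(t+1)·PV
  1       425.00       405.5344       405.5344         811.0687
  2       425.00       386.9603       773.9205       2,321.7616
  3       425.00       369.2369     1,107.7107       4,430.8427
  4    10,425.00     8,642.3317    34,569.3270     172,846.6349
  Σ                  9,804.0632    36,856.4925     180,410.3078
P = 9,804.0632.
Convexity = Σ t(t+1)·PV / [P·(1+y)²] = 180,410.3078 / (9,804.0632 × 1.098304) = 16.75455.

16.75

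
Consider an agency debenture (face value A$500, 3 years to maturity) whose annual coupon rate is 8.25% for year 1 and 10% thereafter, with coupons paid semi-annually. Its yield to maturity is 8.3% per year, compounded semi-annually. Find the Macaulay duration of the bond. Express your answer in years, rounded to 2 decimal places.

Periodic yield y = 0.0415. Discount each cash flow and weight by its period:
  t   CF        PV=CF/(1+0.0415)^t    t·PV
  1       20.625        19.8032        19.8032
  2       20.625        19.0141        38.0282
  3       25.000        22.1290        66.3871
  4       25.000        21.2473        84.9890
  5       25.000        20.4006       102.0032
  6      525.000       411.3426     2,468.0554
  Σ                    513.9367     2,779.2660
Price P = Σ PV = 513.9367.
Macaulay duration = Σ(t·PV) / P = 2,779.2660 / 513.9367 = 5.40780 half-year periods.
In years: 5.40780 / 2 = 2.70390 years.

2.70 years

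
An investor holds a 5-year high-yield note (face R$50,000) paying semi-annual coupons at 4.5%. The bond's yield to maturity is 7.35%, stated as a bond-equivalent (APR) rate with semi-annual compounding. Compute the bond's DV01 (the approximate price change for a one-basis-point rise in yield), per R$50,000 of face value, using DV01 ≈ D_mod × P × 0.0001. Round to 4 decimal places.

R$19.1355

Periodic yield y = 0.03675.
  t   CF        PV=CF/(1+0.03675)^t    t·PV
  1     1,125.00     1,085.1218     1,085.1218
  2     1,125.00     1,046.6571     2,093.3143
  3     1,125.00     1,009.5559     3,028.6678
  4     1,125.00       973.7699     3,895.0796
  5     1,125.00       939.2524     4,696.2619
  6     1,125.00       905.9584     5,435.7504
  7     1,125.00       873.8446     6,116.9123
  8     1,125.00       842.8692     6,742.9534
  9     1,125.00       812.9917     7,316.9255
  10   51,125.00    35,636.3225   356,363.2251
  Σ                 44,126.3435   396,774.2121
P = 44,126.3435; D_Mac = 8.99178 half-year periods = 4.49589 yrs; D_mod = 4.33652 yrs.
DV01 ≈ 4.33652 × 44,126.3435 × 0.0001 = 19.135482.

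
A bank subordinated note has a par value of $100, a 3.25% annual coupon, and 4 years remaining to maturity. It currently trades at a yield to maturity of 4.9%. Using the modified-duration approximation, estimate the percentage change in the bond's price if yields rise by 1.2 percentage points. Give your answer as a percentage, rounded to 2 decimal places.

Periodic yield y = 0.049. Modified duration first:
  t   CF        PV=CF/(1+0.049)^t    t·PV
  1         3.25         3.0982         3.0982
  2         3.25         2.9535         5.9069
  3         3.25         2.8155         8.4465
  4       103.25        85.2684       341.0736
  Σ                     94.1356       358.5252
P = 94.1356; D_Mac = 3.80861 yrs; D_mod = 3.80861/(1+0.049) = 3.63070 yrs.
ΔP/P ≈ -D_mod · Δy = -3.63070 × (+0.012) = -0.043568 = -4.3568%.

-4.36%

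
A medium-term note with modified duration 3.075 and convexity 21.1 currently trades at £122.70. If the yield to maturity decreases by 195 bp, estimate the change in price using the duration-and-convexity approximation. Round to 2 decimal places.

Duration effect: -D_mod·Δy = -3.075 × (-0.0195) = +0.0599625
Convexity effect: ½·C·(Δy)² = 0.5 × 21.1 × (-0.0195)² = +0.0040116375
ΔP/P ≈ +0.0599625 + 0.0040116375 = +0.0639741375
ΔP ≈ 122.70 × (+0.0639741375) = +7.84962667125.

+£7.85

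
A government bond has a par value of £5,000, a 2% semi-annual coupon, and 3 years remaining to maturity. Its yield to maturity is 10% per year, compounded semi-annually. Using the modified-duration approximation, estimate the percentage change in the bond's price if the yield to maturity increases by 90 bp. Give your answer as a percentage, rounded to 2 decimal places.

-2.50%

Periodic yield y = 0.05. Modified duration first:
  t   CF        PV=CF/(1+0.05)^t    t·PV
  1        50.00        47.6190        47.6190
  2        50.00        45.3515        90.7029
  3        50.00        43.1919       129.5756
  4        50.00        41.1351       164.5405
  5        50.00        39.1763       195.8815
  6     5,050.00     3,768.3878    22,610.3265
  Σ                  3,984.8616    23,238.6462
P = 3,984.8616; D_Mac = 5.83173 half-year periods = 2.91587 yrs; D_mod = 2.91587/(1+0.05) = 2.77702 yrs.
ΔP/P ≈ -D_mod · Δy = -2.77702 × (+0.009) = -0.024993 = -2.4993%.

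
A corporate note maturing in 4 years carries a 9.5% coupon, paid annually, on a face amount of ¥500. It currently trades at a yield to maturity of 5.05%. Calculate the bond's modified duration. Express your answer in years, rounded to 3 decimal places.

3.376 years

Periodic yield y = 0.0505. First find Macaulay duration:
  t   CF        PV=CF/(1+0.0505)^t    t·PV
  1        47.50        45.2166        45.2166
  2        47.50        43.0429        86.0858
  3        47.50        40.9737       122.9212
  4       547.50       449.5727     1,798.2907
  Σ                    578.8058     2,052.5142
P = 578.8058; Macaulay duration = 2,052.5142 / 578.8058 = 3.54612 years.
Modified duration = D_Mac / (1 + y) = 3.54612 / 1.0505 = 3.37565 years.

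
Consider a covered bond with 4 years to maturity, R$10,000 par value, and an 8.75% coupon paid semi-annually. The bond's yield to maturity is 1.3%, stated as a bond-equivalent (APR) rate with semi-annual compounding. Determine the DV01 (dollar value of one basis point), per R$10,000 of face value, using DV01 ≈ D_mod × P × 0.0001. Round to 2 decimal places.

R$4.53

Periodic yield y = 0.0065.
  t   CF        PV=CF/(1+0.0065)^t    t·PV
  1       437.50       434.6746       434.6746
  2       437.50       431.8675       863.7350
  3       437.50       429.0785     1,287.2354
  4       437.50       426.3075     1,705.2299
  5       437.50       423.5544     2,117.7718
  6       437.50       420.8190     2,524.9142
  7       437.50       418.1014     2,926.7097
  8    10,437.50     9,910.2875    79,282.3002
  Σ                 12,894.6903    91,142.5708
P = 12,894.6903; D_Mac = 7.06822 half-year periods = 3.53411 yrs; D_mod = 3.51129 yrs.
DV01 ≈ 3.51129 × 12,894.6903 × 0.0001 = 4.527698.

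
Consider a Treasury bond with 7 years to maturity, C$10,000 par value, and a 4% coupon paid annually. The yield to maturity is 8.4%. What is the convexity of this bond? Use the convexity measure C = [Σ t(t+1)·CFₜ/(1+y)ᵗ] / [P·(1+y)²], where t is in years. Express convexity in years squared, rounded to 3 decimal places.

With y = 0.084:
  t   CF        PV=CF/(1+0.084)^t    t·PV        t(t+1)·PV
  1       400.00       369.0037       369.0037         738.0074
  2       400.00       340.4093       680.8186       2,042.4558
  3       400.00       314.0307       942.0922       3,768.3687
  4       400.00       289.6962     1,158.7850       5,793.9249
  5       400.00       267.2475     1,336.2373       8,017.4237
  6       400.00       246.5382     1,479.2295      10,354.6062
  7    10,400.00     5,913.2789    41,392.9524     331,143.6191
  Σ                  7,740.2046    47,359.1186     361,858.4058
P = 7,740.2046.
Convexity = Σ t(t+1)·PV / [P·(1+y)²] = 361,858.4058 / (7,740.2046 × 1.175056) = 39.78576.

39.786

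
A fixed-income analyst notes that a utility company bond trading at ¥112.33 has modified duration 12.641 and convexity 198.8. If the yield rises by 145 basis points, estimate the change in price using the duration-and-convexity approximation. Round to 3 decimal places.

Duration effect: -D_mod·Δy = -12.641 × (+0.0145) = -0.1832945
Convexity effect: ½·C·(Δy)² = 0.5 × 198.8 × (0.0145)² = +0.02089885
ΔP/P ≈ -0.1832945 + 0.02089885 = -0.16239565
ΔP ≈ 112.33 × (-0.16239565) = -18.2419033645.

-¥18.242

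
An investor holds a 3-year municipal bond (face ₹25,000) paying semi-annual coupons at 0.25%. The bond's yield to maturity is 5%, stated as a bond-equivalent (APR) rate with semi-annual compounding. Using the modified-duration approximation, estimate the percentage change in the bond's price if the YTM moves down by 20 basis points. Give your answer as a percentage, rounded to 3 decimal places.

Periodic yield y = 0.025. Modified duration first:
  t   CF        PV=CF/(1+0.025)^t    t·PV
  1        31.25        30.4878        30.4878
  2        31.25        29.7442        59.4884
  3        31.25        29.0187        87.0562
  4        31.25        28.3110       113.2438
  5        31.25        27.6204       138.1022
  6    25,031.25    21,584.3684   129,506.2106
  Σ                 21,729.5506   129,934.5890
P = 21,729.5506; D_Mac = 5.97963 half-year periods = 2.98981 yrs; D_mod = 2.98981/(1+0.025) = 2.91689 yrs.
ΔP/P ≈ -D_mod · Δy = -2.91689 × (-0.002) = +0.005834 = +0.5834%.

+0.583%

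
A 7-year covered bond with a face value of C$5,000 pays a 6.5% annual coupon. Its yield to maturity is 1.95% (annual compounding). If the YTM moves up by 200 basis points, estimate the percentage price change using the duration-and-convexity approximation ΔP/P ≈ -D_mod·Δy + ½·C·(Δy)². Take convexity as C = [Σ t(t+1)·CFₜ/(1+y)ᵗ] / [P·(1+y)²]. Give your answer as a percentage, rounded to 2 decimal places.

-10.89%

With y = 0.0195:
  t   CF        PV=CF/(1+0.0195)^t    t·PV        t(t+1)·PV
  1       325.00       318.7837       318.7837         637.5674
  2       325.00       312.6863       625.3727       1,876.1180
  3       325.00       306.7056       920.1167       3,680.4669
  4       325.00       300.8392     1,203.3568       6,016.7842
  5       325.00       295.0851     1,475.4253       8,852.5516
  6       325.00       289.4410     1,736.6457      12,156.5200
  7     5,325.00     4,651.6711    32,561.6978     260,493.5824
  Σ                  6,475.2120    38,841.3987     293,713.5905
P = 6,475.2120; D_Mac = 5.99848 yrs; D_mod = 5.88374 yrs; C = 43.64109.
Duration effect: -5.88374 × (+0.02) = -0.117675
Convexity effect: 0.5 × 43.64109 × (0.02)² = +0.0087282
ΔP/P ≈ -0.117675 + 0.0087282 = -0.108947 = -10.8947%.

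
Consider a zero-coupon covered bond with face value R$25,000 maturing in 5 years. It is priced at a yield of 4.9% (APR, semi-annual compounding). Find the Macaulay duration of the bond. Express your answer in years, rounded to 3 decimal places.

5.000 years

A zero-coupon bond has a single cash flow at maturity, so its Macaulay duration equals its maturity: 5 years.
(Equivalently: 10 semi-annual periods ÷ 2 = 5 years.)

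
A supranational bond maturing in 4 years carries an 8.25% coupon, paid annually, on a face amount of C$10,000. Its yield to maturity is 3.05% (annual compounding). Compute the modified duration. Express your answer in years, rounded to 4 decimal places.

3.4986 years

Periodic yield y = 0.0305. First find Macaulay duration:
  t   CF        PV=CF/(1+0.0305)^t    t·PV
  1       825.00       800.5822       800.5822
  2       825.00       776.8872     1,553.7744
  3       825.00       753.8934     2,261.6803
  4    10,825.00     9,599.2195    38,396.8778
  Σ                 11,930.5823    43,012.9147
P = 11,930.5823; Macaulay duration = 43,012.9147 / 11,930.5823 = 3.60527 years.
Modified duration = D_Mac / (1 + y) = 3.60527 / 1.0305 = 3.49856 years.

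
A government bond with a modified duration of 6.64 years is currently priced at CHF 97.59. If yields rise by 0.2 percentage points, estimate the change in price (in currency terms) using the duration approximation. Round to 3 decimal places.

Duration approximation: ΔP/P ≈ -D_mod · Δy = -6.64 × (+0.002) = -0.013280.
ΔP ≈ 97.59 × (-0.013280) = -1.2959952.

-CHF 1.296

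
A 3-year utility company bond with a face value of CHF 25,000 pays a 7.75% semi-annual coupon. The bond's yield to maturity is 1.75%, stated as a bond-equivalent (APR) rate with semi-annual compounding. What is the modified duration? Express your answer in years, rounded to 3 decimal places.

Periodic yield y = 0.00875. First find Macaulay duration:
  t   CF        PV=CF/(1+0.00875)^t    t·PV
  1       968.75       960.3470       960.3470
  2       968.75       952.0168     1,904.0336
  3       968.75       943.7589     2,831.2768
  4       968.75       935.5727     3,742.2907
  5       968.75       927.4574     4,637.2871
  6    25,968.75    24,646.1881   147,877.1287
  Σ                 29,365.3409   161,952.3638
P = 29,365.3409; Macaulay duration = 161,952.3638 / 29,365.3409 = 5.51509 half-year periods = 2.75754 years.
Modified duration = D_Mac / (1 + y) = 2.75754 / 1.00875 = 2.73362 years.

2.734 years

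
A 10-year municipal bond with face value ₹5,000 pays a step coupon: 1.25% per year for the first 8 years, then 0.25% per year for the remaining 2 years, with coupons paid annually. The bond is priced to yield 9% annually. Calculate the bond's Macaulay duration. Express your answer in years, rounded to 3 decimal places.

Periodic yield y = 0.09. Discount each cash flow and weight by its year:
  t   CF        PV=CF/(1+0.09)^t    t·PV
  1        62.50        57.3394        57.3394
  2        62.50        52.6050       105.2100
  3        62.50        48.2615       144.7844
  4        62.50        44.2766       177.1063
  5        62.50        40.6207       203.1036
  6        62.50        37.2667       223.6002
  7        62.50        34.1896       239.3275
  8        62.50        31.3666       250.9331
  9        12.50         5.7553        51.7981
  10    5,012.50     2,117.3342    21,173.3417
  Σ                  2,469.0157    22,626.5444
Price P = Σ PV = 2,469.0157.
Macaulay duration = Σ(t·PV) / P = 22,626.5444 / 2,469.0157 = 9.16420 years.

9.164 years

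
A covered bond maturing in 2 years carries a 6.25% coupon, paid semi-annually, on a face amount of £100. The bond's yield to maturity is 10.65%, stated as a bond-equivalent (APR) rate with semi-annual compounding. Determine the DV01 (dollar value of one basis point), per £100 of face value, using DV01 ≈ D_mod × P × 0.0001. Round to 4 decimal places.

Periodic yield y = 0.05325.
  t   CF        PV=CF/(1+0.05325)^t    t·PV
  1        3.125         2.9670         2.9670
  2        3.125         2.8170         5.6340
  3        3.125         2.6746         8.0237
  4      103.125        83.7989       335.1954
  Σ                     92.2574       351.8202
P = 92.2574; D_Mac = 3.81346 half-year periods = 1.90673 yrs; D_mod = 1.81033 yrs.
DV01 ≈ 1.81033 × 92.2574 × 0.0001 = 0.016702.

£0.0167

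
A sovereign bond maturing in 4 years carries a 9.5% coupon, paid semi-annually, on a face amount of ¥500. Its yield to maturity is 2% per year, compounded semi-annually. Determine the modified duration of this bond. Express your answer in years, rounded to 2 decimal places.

Periodic yield y = 0.01. First find Macaulay duration:
  t   CF        PV=CF/(1+0.01)^t    t·PV
  1        23.75        23.5149        23.5149
  2        23.75        23.2820        46.5641
  3        23.75        23.0515        69.1545
  4        23.75        22.8233        91.2931
  5        23.75        22.5973       112.9866
  6        23.75        22.3736       134.2414
  7        23.75        22.1521       155.0644
  8       523.75       483.6743     3,869.3947
  Σ                    643.4690     4,502.2137
P = 643.4690; Macaulay duration = 4,502.2137 / 643.4690 = 6.99678 half-year periods = 3.49839 years.
Modified duration = D_Mac / (1 + y) = 3.49839 / 1.01 = 3.46375 years.

3.46 years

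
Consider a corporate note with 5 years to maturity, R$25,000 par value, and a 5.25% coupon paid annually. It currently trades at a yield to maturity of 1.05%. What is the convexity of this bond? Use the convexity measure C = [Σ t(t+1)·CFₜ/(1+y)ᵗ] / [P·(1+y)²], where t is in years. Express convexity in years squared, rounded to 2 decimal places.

26.04

With y = 0.0105:
  t   CF        PV=CF/(1+0.0105)^t    t·PV        t(t+1)·PV
  1     1,312.50     1,298.8619     1,298.8619       2,597.7239
  2     1,312.50     1,285.3656     2,570.7312       7,712.1937
  3     1,312.50     1,272.0095     3,816.0285      15,264.1141
  4     1,312.50     1,258.7922     5,035.1688      25,175.8439
  5    26,312.50    24,973.5639   124,867.8196     749,206.9176
  Σ                 30,088.5932   137,588.6101     799,956.7931
P = 30,088.5932.
Convexity = Σ t(t+1)·PV / [P·(1+y)²] = 799,956.7931 / (30,088.5932 × 1.021110) = 26.03706.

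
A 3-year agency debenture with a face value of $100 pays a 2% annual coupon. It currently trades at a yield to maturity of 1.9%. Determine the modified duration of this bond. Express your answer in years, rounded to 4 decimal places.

Periodic yield y = 0.019. First find Macaulay duration:
  t   CF        PV=CF/(1+0.019)^t    t·PV
  1         2.00         1.9627         1.9627
  2         2.00         1.9261         3.8522
  3       102.00        96.4001       289.2004
  Σ                    100.2890       295.0153
P = 100.2890; Macaulay duration = 295.0153 / 100.2890 = 2.94165 years.
Modified duration = D_Mac / (1 + y) = 2.94165 / 1.019 = 2.88680 years.

2.8868 years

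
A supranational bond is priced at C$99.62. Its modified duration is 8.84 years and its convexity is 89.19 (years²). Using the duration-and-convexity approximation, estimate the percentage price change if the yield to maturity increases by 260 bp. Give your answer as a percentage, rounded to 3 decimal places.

Duration effect: -D_mod·Δy = -8.84 × (+0.026) = -0.229840
Convexity effect: ½·C·(Δy)² = 0.5 × 89.19 × (0.026)² = +0.03014622
ΔP/P ≈ -0.229840 + 0.03014622 = -0.19969378
= -19.969378%.

-19.969%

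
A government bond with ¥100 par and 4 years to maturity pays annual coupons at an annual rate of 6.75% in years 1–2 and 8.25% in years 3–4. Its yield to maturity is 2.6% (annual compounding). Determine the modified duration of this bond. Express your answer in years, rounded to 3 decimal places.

Periodic yield y = 0.026. First find Macaulay duration:
  t   CF        PV=CF/(1+0.026)^t    t·PV
  1         6.75         6.5789         6.5789
  2         6.75         6.4122        12.8245
  3         8.25         7.6386        22.9157
  4       108.25        97.6874       390.7495
  Σ                    118.3171       433.0686
P = 118.3171; Macaulay duration = 433.0686 / 118.3171 = 3.66024 years.
Modified duration = D_Mac / (1 + y) = 3.66024 / 1.026 = 3.56748 years.

3.567 years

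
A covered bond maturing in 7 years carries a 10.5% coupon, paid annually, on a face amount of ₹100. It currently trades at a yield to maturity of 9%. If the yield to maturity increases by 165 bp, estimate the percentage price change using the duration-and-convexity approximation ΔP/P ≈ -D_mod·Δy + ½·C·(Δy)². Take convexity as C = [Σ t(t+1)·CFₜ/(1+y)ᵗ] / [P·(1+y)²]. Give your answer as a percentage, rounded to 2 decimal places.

-7.67%

With y = 0.09:
  t   CF        PV=CF/(1+0.09)^t    t·PV        t(t+1)·PV
  1        10.50         9.6330         9.6330          19.2661
  2        10.50         8.8376        17.6753          53.0258
  3        10.50         8.1079        24.3238          97.2951
  4        10.50         7.4385        29.7539         148.7693
  5        10.50         6.8243        34.1214         204.7284
  6        10.50         6.2608        37.5648         262.9539
  7       110.50        60.4473       423.1310       3,385.0479
  Σ                    107.5494       576.2032       4,171.0865
P = 107.5494; D_Mac = 5.35757 yrs; D_mod = 4.91520 yrs; C = 32.64285.
Duration effect: -4.91520 × (+0.0165) = -0.081101
Convexity effect: 0.5 × 32.64285 × (0.0165)² = +0.0044435
ΔP/P ≈ -0.081101 + 0.0044435 = -0.076657 = -7.6657%.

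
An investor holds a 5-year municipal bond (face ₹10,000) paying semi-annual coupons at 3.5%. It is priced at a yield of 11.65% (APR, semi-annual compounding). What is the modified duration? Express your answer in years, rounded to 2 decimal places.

4.29 years

Periodic yield y = 0.05825. First find Macaulay duration:
  t   CF        PV=CF/(1+0.05825)^t    t·PV
  1       175.00       165.3674       165.3674
  2       175.00       156.2649       312.5298
  3       175.00       147.6635       442.9906
  4       175.00       139.5356       558.1423
  5       175.00       131.8550       659.2751
  6       175.00       124.5972       747.5834
  7       175.00       117.7389       824.1726
  8       175.00       111.2581       890.0652
  9       175.00       105.1341       946.2068
  10   10,175.00     5,776.3253    57,763.2535
  Σ                  6,975.7401    63,309.5865
P = 6,975.7401; Macaulay duration = 63,309.5865 / 6,975.7401 = 9.07568 half-year periods = 4.53784 years.
Modified duration = D_Mac / (1 + y) = 4.53784 / 1.05825 = 4.28806 years.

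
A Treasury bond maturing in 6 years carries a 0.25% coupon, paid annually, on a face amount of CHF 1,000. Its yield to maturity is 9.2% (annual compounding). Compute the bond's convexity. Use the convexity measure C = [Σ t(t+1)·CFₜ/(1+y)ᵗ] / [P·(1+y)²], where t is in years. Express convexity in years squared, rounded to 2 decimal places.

With y = 0.092:
  t   CF        PV=CF/(1+0.092)^t    t·PV        t(t+1)·PV
  1         2.50         2.2894         2.2894           4.5788
  2         2.50         2.0965         4.1930          12.5790
  3         2.50         1.9199         5.7596          23.0385
  4         2.50         1.7581         7.0325          35.1625
  5         2.50         1.6100         8.0500          48.3001
  6     1,002.50       591.2192     3,547.3154      24,831.2076
  Σ                    600.8931     3,574.6399      24,954.8664
P = 600.8931.
Convexity = Σ t(t+1)·PV / [P·(1+y)²] = 24,954.8664 / (600.8931 × 1.192464) = 34.82673.

34.83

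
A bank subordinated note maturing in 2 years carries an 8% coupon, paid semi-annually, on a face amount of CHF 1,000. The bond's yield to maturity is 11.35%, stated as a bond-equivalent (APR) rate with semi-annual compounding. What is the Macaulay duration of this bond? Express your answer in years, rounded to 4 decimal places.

1.8837 years

Periodic yield y = 0.05675. Discount each cash flow and weight by its period:
  t   CF        PV=CF/(1+0.05675)^t    t·PV
  1        40.00        37.8519        37.8519
  2        40.00        35.8192        71.6383
  3        40.00        33.8956       101.6868
  4     1,040.00       833.9583     3,335.8330
  Σ                    941.5249     3,547.0100
Price P = Σ PV = 941.5249.
Macaulay duration = Σ(t·PV) / P = 3,547.0100 / 941.5249 = 3.76730 half-year periods.
In years: 3.76730 / 2 = 1.88365 years.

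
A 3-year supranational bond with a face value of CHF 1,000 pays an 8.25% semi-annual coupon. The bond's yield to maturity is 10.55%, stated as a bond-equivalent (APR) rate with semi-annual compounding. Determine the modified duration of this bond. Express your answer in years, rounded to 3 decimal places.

2.572 years

Periodic yield y = 0.05275. First find Macaulay duration:
  t   CF        PV=CF/(1+0.05275)^t    t·PV
  1        41.25        39.1831        39.1831
  2        41.25        37.2198        74.4395
  3        41.25        35.3548       106.0644
  4        41.25        33.5833       134.3331
  5        41.25        31.9005       159.5026
  6     1,041.25       764.8980     4,589.3879
  Σ                    942.1394     5,102.9105
P = 942.1394; Macaulay duration = 5,102.9105 / 942.1394 = 5.41630 half-year periods = 2.70815 years.
Modified duration = D_Mac / (1 + y) = 2.70815 / 1.05275 = 2.57245 years.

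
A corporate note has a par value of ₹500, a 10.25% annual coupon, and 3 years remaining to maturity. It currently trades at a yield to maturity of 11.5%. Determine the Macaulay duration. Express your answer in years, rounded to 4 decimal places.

Periodic yield y = 0.115. Discount each cash flow and weight by its year:
  t   CF        PV=CF/(1+0.115)^t    t·PV
  1        51.25        45.9641        45.9641
  2        51.25        41.2234        82.4469
  3       551.25       397.6711     1,193.0132
  Σ                    484.8586     1,321.4242
Price P = Σ PV = 484.8586.
Macaulay duration = Σ(t·PV) / P = 1,321.4242 / 484.8586 = 2.72538 years.

2.7254 years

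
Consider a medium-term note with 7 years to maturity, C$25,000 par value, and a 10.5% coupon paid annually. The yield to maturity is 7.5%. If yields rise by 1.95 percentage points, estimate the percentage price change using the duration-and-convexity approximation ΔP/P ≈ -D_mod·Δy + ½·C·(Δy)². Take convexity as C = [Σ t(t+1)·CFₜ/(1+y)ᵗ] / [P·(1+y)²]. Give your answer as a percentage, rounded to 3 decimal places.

-9.187%

With y = 0.075:
  t   CF        PV=CF/(1+0.075)^t    t·PV        t(t+1)·PV
  1     2,625.00     2,441.8605     2,441.8605       4,883.7209
  2     2,625.00     2,271.4981     4,542.9962      13,628.9886
  3     2,625.00     2,113.0215     6,339.0645      25,356.2579
  4     2,625.00     1,965.6014     7,862.4056      39,312.0278
  5     2,625.00     1,828.4664     9,142.3320      54,853.9923
  6     2,625.00     1,700.8990    10,205.3939      71,437.7574
  7    27,625.00    16,651.1041   116,557.7290     932,461.8317
  Σ                 28,972.4510   157,091.7817   1,141,934.5767
P = 28,972.4510; D_Mac = 5.42211 yrs; D_mod = 5.04382 yrs; C = 34.10665.
Duration effect: -5.04382 × (+0.0195) = -0.098355
Convexity effect: 0.5 × 34.10665 × (0.0195)² = +0.0064845
ΔP/P ≈ -0.098355 + 0.0064845 = -0.091870 = -9.1870%.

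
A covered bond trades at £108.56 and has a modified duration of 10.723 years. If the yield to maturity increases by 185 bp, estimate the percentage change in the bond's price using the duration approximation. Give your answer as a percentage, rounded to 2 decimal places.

-19.84%

Duration approximation: ΔP/P ≈ -D_mod · Δy = -10.723 × (+0.0185) = -0.1983755.
As a percentage: -19.83755%.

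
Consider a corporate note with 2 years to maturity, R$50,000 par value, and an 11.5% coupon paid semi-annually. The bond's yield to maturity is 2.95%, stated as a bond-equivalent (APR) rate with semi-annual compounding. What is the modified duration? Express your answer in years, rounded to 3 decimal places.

Periodic yield y = 0.01475. First find Macaulay duration:
  t   CF        PV=CF/(1+0.01475)^t    t·PV
  1     2,875.00     2,833.2102     2,833.2102
  2     2,875.00     2,792.0277     5,584.0555
  3     2,875.00     2,751.4439     8,254.3318
  4    52,875.00    49,867.1032   199,468.4127
  Σ                 58,243.7850   216,140.0102
P = 58,243.7850; Macaulay duration = 216,140.0102 / 58,243.7850 = 3.71095 half-year periods = 1.85548 years.
Modified duration = D_Mac / (1 + y) = 1.85548 / 1.01475 = 1.82851 years.

1.829 years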